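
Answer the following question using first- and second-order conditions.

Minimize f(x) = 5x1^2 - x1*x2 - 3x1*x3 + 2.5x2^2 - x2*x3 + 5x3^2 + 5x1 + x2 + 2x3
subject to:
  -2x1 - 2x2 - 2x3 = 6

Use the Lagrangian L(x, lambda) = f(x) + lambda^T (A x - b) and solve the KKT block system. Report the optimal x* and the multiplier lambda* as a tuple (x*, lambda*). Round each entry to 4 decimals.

Form the Lagrangian:
  L(x, lambda) = (1/2) x^T Q x + c^T x + lambda^T (A x - b)
Stationarity (grad_x L = 0): Q x + c + A^T lambda = 0.
Primal feasibility: A x = b.

This gives the KKT block system:
  [ Q   A^T ] [ x     ]   [-c ]
  [ A    0  ] [ lambda ] = [ b ]

Solving the linear system:
  x*      = (-1.0916, -1.0476, -0.8608)
  lambda* = (-1.1429)
  f(x*)   = -0.685

x* = (-1.0916, -1.0476, -0.8608), lambda* = (-1.1429)


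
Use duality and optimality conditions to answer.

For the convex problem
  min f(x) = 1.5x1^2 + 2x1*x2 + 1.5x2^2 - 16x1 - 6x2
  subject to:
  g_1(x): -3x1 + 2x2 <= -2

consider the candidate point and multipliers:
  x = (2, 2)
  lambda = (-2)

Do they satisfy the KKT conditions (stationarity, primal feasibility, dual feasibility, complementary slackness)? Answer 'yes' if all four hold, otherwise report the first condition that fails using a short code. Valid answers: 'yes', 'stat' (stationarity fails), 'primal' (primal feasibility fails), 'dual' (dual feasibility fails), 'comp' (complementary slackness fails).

Gradient of f: grad f(x) = Q x + c = (-6, 4)
Constraint values g_i(x) = a_i^T x - b_i:
  g_1((2, 2)) = 0
Stationarity residual: grad f(x) + sum_i lambda_i a_i = (0, 0)
  -> stationarity OK
Primal feasibility (all g_i <= 0): OK
Dual feasibility (all lambda_i >= 0): FAILS
Complementary slackness (lambda_i * g_i(x) = 0 for all i): OK

Verdict: the first failing condition is dual_feasibility -> dual.

dual


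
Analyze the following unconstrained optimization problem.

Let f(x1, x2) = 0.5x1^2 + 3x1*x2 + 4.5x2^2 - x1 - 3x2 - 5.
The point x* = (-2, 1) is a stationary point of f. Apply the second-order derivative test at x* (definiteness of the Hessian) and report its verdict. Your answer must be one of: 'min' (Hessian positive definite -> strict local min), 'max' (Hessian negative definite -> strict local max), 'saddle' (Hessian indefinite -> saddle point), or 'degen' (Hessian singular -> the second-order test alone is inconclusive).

Compute the Hessian H = grad^2 f:
  H = [[1, 3], [3, 9]]
Verify stationarity: grad f(x*) = H x* + g = (0, 0).
Eigenvalues of H: 0, 10.
H has a zero eigenvalue (singular; positive semidefinite but not definite), so H is neither positive definite, negative definite, nor indefinite. The second-order test alone is inconclusive -> degen.
(Indeed, f is constant along the null direction of H through x*, so x* is not a strict local extremum.)

degen


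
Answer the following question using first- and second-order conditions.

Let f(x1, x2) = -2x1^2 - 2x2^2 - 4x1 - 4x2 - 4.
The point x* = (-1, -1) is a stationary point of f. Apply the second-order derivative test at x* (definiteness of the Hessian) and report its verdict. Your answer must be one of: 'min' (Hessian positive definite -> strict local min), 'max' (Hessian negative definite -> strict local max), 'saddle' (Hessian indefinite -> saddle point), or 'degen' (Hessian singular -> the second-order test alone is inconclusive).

Compute the Hessian H = grad^2 f:
  H = [[-4, 0], [0, -4]]
Verify stationarity: grad f(x*) = H x* + g = (0, 0).
Eigenvalues of H: -4, -4.
Both eigenvalues < 0, so H is negative definite -> x* is a strict local max.

max


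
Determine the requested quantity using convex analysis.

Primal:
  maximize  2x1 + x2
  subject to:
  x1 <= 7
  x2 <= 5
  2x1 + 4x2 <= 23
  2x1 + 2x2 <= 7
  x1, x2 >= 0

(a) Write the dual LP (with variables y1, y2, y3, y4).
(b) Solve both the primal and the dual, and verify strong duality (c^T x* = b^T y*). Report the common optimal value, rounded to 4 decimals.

The standard primal-dual pair for 'max c^T x s.t. A x <= b, x >= 0' is:
  Dual:  min b^T y  s.t.  A^T y >= c,  y >= 0.

So the dual LP is:
  minimize  7y1 + 5y2 + 23y3 + 7y4
  subject to:
    y1 + 2y3 + 2y4 >= 2
    y2 + 4y3 + 2y4 >= 1
    y1, y2, y3, y4 >= 0

Solving the primal: x* = (3.5, 0).
  primal value c^T x* = 7.
Solving the dual: y* = (0, 0, 0, 1).
  dual value b^T y* = 7.
Strong duality: c^T x* = b^T y*. Confirmed.

7


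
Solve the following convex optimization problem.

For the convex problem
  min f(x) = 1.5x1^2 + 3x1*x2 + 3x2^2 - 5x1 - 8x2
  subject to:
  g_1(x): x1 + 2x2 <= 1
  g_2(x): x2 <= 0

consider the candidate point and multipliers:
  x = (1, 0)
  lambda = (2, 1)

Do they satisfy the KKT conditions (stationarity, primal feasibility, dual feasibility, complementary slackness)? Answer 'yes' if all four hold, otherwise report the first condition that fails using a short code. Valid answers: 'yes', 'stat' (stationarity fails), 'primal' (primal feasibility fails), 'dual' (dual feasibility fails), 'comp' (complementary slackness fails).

Gradient of f: grad f(x) = Q x + c = (-2, -5)
Constraint values g_i(x) = a_i^T x - b_i:
  g_1((1, 0)) = 0
  g_2((1, 0)) = 0
Stationarity residual: grad f(x) + sum_i lambda_i a_i = (0, 0)
  -> stationarity OK
Primal feasibility (all g_i <= 0): OK
Dual feasibility (all lambda_i >= 0): OK
Complementary slackness (lambda_i * g_i(x) = 0 for all i): OK

Verdict: yes, KKT holds.

yes


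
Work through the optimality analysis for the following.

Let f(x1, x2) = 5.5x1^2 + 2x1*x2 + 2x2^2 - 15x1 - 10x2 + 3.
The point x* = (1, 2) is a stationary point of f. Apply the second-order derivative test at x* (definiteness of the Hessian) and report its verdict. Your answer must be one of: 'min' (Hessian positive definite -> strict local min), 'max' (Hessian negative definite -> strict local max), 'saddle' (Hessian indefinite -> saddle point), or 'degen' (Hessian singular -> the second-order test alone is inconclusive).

Compute the Hessian H = grad^2 f:
  H = [[11, 2], [2, 4]]
Verify stationarity: grad f(x*) = H x* + g = (0, 0).
Eigenvalues of H: 3.4689, 11.5311.
Both eigenvalues > 0, so H is positive definite -> x* is a strict local min.

min


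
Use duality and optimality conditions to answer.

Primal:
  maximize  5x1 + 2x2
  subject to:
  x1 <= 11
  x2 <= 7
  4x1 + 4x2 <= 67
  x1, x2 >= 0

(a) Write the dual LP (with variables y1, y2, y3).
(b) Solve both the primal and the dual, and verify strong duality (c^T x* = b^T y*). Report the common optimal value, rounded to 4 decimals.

The standard primal-dual pair for 'max c^T x s.t. A x <= b, x >= 0' is:
  Dual:  min b^T y  s.t.  A^T y >= c,  y >= 0.

So the dual LP is:
  minimize  11y1 + 7y2 + 67y3
  subject to:
    y1 + 4y3 >= 5
    y2 + 4y3 >= 2
    y1, y2, y3 >= 0

Solving the primal: x* = (11, 5.75).
  primal value c^T x* = 66.5.
Solving the dual: y* = (3, 0, 0.5).
  dual value b^T y* = 66.5.
Strong duality: c^T x* = b^T y*. Confirmed.

66.5


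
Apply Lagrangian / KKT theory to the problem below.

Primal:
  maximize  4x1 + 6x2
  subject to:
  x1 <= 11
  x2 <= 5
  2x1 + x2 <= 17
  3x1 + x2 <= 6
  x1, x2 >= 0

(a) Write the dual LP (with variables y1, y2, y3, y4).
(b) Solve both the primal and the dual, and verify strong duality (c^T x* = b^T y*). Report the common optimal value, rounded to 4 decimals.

The standard primal-dual pair for 'max c^T x s.t. A x <= b, x >= 0' is:
  Dual:  min b^T y  s.t.  A^T y >= c,  y >= 0.

So the dual LP is:
  minimize  11y1 + 5y2 + 17y3 + 6y4
  subject to:
    y1 + 2y3 + 3y4 >= 4
    y2 + y3 + y4 >= 6
    y1, y2, y3, y4 >= 0

Solving the primal: x* = (0.3333, 5).
  primal value c^T x* = 31.3333.
Solving the dual: y* = (0, 4.6667, 0, 1.3333).
  dual value b^T y* = 31.3333.
Strong duality: c^T x* = b^T y*. Confirmed.

31.3333


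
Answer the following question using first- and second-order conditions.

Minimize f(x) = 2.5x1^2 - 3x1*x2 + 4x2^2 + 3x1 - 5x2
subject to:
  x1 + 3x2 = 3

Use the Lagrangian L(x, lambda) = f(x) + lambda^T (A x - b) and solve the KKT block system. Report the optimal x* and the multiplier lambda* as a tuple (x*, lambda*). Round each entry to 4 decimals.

Form the Lagrangian:
  L(x, lambda) = (1/2) x^T Q x + c^T x + lambda^T (A x - b)
Stationarity (grad_x L = 0): Q x + c + A^T lambda = 0.
Primal feasibility: A x = b.

This gives the KKT block system:
  [ Q   A^T ] [ x     ]   [-c ]
  [ A    0  ] [ lambda ] = [ b ]

Solving the linear system:
  x*      = (0.1268, 0.9577)
  lambda* = (-0.7606)
  f(x*)   = -1.0634

x* = (0.1268, 0.9577), lambda* = (-0.7606)


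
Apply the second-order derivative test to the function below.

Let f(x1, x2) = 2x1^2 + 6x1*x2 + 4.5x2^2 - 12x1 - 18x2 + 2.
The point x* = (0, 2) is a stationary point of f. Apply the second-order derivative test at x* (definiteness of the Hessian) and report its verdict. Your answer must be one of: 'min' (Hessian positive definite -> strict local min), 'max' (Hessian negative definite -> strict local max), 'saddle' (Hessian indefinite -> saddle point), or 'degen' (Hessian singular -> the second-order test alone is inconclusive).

Compute the Hessian H = grad^2 f:
  H = [[4, 6], [6, 9]]
Verify stationarity: grad f(x*) = H x* + g = (0, 0).
Eigenvalues of H: 0, 13.
H has a zero eigenvalue (singular; positive semidefinite but not definite), so H is neither positive definite, negative definite, nor indefinite. The second-order test alone is inconclusive -> degen.
(Indeed, f is constant along the null direction of H through x*, so x* is not a strict local extremum.)

degen


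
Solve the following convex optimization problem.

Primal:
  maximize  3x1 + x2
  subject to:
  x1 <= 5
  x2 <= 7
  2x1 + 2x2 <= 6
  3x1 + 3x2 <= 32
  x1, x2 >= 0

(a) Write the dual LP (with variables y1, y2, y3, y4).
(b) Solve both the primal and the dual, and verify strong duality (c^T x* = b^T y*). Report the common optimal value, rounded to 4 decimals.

The standard primal-dual pair for 'max c^T x s.t. A x <= b, x >= 0' is:
  Dual:  min b^T y  s.t.  A^T y >= c,  y >= 0.

So the dual LP is:
  minimize  5y1 + 7y2 + 6y3 + 32y4
  subject to:
    y1 + 2y3 + 3y4 >= 3
    y2 + 2y3 + 3y4 >= 1
    y1, y2, y3, y4 >= 0

Solving the primal: x* = (3, 0).
  primal value c^T x* = 9.
Solving the dual: y* = (0, 0, 1.5, 0).
  dual value b^T y* = 9.
Strong duality: c^T x* = b^T y*. Confirmed.

9


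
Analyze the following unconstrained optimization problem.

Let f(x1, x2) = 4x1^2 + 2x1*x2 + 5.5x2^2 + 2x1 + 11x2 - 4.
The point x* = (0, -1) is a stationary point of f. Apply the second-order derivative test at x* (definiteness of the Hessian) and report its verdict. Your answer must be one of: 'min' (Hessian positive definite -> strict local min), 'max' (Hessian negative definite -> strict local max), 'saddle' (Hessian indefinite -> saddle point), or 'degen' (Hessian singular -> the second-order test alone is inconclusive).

Compute the Hessian H = grad^2 f:
  H = [[8, 2], [2, 11]]
Verify stationarity: grad f(x*) = H x* + g = (0, 0).
Eigenvalues of H: 7, 12.
Both eigenvalues > 0, so H is positive definite -> x* is a strict local min.

min


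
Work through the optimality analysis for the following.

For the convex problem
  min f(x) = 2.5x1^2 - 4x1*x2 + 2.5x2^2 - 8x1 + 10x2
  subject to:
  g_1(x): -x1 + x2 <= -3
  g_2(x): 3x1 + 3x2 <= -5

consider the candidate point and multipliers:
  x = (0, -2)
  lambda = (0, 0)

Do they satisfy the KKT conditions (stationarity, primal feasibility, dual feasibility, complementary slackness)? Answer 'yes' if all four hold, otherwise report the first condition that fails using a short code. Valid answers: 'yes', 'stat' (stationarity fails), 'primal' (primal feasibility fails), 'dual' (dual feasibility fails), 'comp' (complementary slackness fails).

Gradient of f: grad f(x) = Q x + c = (0, 0)
Constraint values g_i(x) = a_i^T x - b_i:
  g_1((0, -2)) = 1
  g_2((0, -2)) = -1
Stationarity residual: grad f(x) + sum_i lambda_i a_i = (0, 0)
  -> stationarity OK
Primal feasibility (all g_i <= 0): FAILS
Dual feasibility (all lambda_i >= 0): OK
Complementary slackness (lambda_i * g_i(x) = 0 for all i): OK

Verdict: the first failing condition is primal_feasibility -> primal.

primal


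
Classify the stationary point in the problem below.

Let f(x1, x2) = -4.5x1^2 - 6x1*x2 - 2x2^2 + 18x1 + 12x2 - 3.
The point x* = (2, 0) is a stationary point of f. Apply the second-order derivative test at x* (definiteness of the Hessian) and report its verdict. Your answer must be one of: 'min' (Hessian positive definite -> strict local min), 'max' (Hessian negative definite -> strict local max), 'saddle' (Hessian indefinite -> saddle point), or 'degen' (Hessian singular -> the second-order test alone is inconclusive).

Compute the Hessian H = grad^2 f:
  H = [[-9, -6], [-6, -4]]
Verify stationarity: grad f(x*) = H x* + g = (0, 0).
Eigenvalues of H: -13, 0.
H has a zero eigenvalue (singular; negative semidefinite but not definite), so H is neither positive definite, negative definite, nor indefinite. The second-order test alone is inconclusive -> degen.
(Indeed, f is constant along the null direction of H through x*, so x* is not a strict local extremum.)

degen


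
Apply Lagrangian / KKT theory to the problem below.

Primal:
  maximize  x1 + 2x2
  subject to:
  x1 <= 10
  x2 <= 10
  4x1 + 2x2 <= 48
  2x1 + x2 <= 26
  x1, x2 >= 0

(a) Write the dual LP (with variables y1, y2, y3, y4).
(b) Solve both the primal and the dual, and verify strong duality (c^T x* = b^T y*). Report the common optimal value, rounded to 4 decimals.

The standard primal-dual pair for 'max c^T x s.t. A x <= b, x >= 0' is:
  Dual:  min b^T y  s.t.  A^T y >= c,  y >= 0.

So the dual LP is:
  minimize  10y1 + 10y2 + 48y3 + 26y4
  subject to:
    y1 + 4y3 + 2y4 >= 1
    y2 + 2y3 + y4 >= 2
    y1, y2, y3, y4 >= 0

Solving the primal: x* = (7, 10).
  primal value c^T x* = 27.
Solving the dual: y* = (0, 1.5, 0.25, 0).
  dual value b^T y* = 27.
Strong duality: c^T x* = b^T y*. Confirmed.

27


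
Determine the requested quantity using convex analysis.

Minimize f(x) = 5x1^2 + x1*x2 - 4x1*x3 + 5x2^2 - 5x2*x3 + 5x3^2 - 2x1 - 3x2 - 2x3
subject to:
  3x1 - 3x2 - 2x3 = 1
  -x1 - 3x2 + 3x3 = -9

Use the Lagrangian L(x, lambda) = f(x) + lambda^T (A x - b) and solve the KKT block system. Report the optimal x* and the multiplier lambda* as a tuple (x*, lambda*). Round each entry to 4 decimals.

Form the Lagrangian:
  L(x, lambda) = (1/2) x^T Q x + c^T x + lambda^T (A x - b)
Stationarity (grad_x L = 0): Q x + c + A^T lambda = 0.
Primal feasibility: A x = b.

This gives the KKT block system:
  [ Q   A^T ] [ x     ]   [-c ]
  [ A    0  ] [ lambda ] = [ b ]

Solving the linear system:
  x*      = (0.7109, 1.3318, -1.4313)
  lambda* = (-1.5261, 7.5877)
  f(x*)   = 33.6303

x* = (0.7109, 1.3318, -1.4313), lambda* = (-1.5261, 7.5877)


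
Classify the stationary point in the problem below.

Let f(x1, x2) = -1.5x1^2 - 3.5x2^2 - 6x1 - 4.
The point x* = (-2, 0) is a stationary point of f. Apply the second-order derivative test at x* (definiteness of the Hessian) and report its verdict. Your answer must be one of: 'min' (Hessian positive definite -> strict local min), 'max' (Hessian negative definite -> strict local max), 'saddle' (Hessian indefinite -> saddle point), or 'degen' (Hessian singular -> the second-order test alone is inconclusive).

Compute the Hessian H = grad^2 f:
  H = [[-3, 0], [0, -7]]
Verify stationarity: grad f(x*) = H x* + g = (0, 0).
Eigenvalues of H: -7, -3.
Both eigenvalues < 0, so H is negative definite -> x* is a strict local max.

max


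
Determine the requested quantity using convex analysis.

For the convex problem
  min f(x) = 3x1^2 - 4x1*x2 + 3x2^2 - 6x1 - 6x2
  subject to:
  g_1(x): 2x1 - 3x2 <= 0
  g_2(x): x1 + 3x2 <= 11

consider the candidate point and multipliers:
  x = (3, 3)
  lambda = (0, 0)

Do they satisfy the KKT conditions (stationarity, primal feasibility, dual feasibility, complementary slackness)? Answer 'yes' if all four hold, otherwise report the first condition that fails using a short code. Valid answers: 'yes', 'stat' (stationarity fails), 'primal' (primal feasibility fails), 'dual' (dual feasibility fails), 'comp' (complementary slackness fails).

Gradient of f: grad f(x) = Q x + c = (0, 0)
Constraint values g_i(x) = a_i^T x - b_i:
  g_1((3, 3)) = -3
  g_2((3, 3)) = 1
Stationarity residual: grad f(x) + sum_i lambda_i a_i = (0, 0)
  -> stationarity OK
Primal feasibility (all g_i <= 0): FAILS
Dual feasibility (all lambda_i >= 0): OK
Complementary slackness (lambda_i * g_i(x) = 0 for all i): OK

Verdict: the first failing condition is primal_feasibility -> primal.

primal


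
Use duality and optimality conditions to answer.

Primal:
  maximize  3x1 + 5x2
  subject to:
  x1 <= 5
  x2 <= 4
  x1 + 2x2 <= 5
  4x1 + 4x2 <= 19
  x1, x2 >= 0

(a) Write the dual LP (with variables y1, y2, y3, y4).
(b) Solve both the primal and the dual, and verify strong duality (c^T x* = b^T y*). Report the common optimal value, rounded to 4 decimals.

The standard primal-dual pair for 'max c^T x s.t. A x <= b, x >= 0' is:
  Dual:  min b^T y  s.t.  A^T y >= c,  y >= 0.

So the dual LP is:
  minimize  5y1 + 4y2 + 5y3 + 19y4
  subject to:
    y1 + y3 + 4y4 >= 3
    y2 + 2y3 + 4y4 >= 5
    y1, y2, y3, y4 >= 0

Solving the primal: x* = (4.5, 0.25).
  primal value c^T x* = 14.75.
Solving the dual: y* = (0, 0, 2, 0.25).
  dual value b^T y* = 14.75.
Strong duality: c^T x* = b^T y*. Confirmed.

14.75


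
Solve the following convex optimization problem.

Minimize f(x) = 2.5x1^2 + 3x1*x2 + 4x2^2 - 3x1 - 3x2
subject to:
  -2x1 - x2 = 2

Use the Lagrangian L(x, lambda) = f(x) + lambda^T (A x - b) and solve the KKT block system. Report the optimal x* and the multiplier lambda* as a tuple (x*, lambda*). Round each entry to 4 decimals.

Form the Lagrangian:
  L(x, lambda) = (1/2) x^T Q x + c^T x + lambda^T (A x - b)
Stationarity (grad_x L = 0): Q x + c + A^T lambda = 0.
Primal feasibility: A x = b.

This gives the KKT block system:
  [ Q   A^T ] [ x     ]   [-c ]
  [ A    0  ] [ lambda ] = [ b ]

Solving the linear system:
  x*      = (-1.16, 0.32)
  lambda* = (-3.92)
  f(x*)   = 5.18

x* = (-1.16, 0.32), lambda* = (-3.92)


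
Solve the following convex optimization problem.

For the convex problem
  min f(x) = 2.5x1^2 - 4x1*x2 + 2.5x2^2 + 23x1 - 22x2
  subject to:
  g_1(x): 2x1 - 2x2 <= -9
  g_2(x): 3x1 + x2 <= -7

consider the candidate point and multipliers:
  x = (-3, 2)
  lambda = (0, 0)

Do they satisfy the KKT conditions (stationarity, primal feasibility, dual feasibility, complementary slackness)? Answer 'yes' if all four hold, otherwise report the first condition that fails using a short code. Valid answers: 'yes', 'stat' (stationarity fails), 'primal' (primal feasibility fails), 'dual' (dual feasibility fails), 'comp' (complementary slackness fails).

Gradient of f: grad f(x) = Q x + c = (0, 0)
Constraint values g_i(x) = a_i^T x - b_i:
  g_1((-3, 2)) = -1
  g_2((-3, 2)) = 0
Stationarity residual: grad f(x) + sum_i lambda_i a_i = (0, 0)
  -> stationarity OK
Primal feasibility (all g_i <= 0): OK
Dual feasibility (all lambda_i >= 0): OK
Complementary slackness (lambda_i * g_i(x) = 0 for all i): OK

Verdict: yes, KKT holds.

yes


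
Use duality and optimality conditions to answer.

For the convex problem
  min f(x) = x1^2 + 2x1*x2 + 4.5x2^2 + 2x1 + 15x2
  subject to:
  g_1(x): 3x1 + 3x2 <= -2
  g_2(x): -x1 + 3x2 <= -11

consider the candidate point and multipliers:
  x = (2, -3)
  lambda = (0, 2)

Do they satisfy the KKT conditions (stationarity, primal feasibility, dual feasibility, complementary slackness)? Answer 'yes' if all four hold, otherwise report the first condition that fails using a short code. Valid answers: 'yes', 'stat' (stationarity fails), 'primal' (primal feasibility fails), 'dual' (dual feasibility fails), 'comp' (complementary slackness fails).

Gradient of f: grad f(x) = Q x + c = (0, -8)
Constraint values g_i(x) = a_i^T x - b_i:
  g_1((2, -3)) = -1
  g_2((2, -3)) = 0
Stationarity residual: grad f(x) + sum_i lambda_i a_i = (-2, -2)
  -> stationarity FAILS
Primal feasibility (all g_i <= 0): OK
Dual feasibility (all lambda_i >= 0): OK
Complementary slackness (lambda_i * g_i(x) = 0 for all i): OK

Verdict: the first failing condition is stationarity -> stat.

stat


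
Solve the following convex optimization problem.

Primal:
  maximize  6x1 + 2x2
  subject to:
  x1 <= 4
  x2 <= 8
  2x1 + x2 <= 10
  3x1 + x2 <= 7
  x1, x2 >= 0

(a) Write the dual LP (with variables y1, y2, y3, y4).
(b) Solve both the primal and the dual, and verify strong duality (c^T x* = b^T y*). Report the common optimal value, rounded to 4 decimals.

The standard primal-dual pair for 'max c^T x s.t. A x <= b, x >= 0' is:
  Dual:  min b^T y  s.t.  A^T y >= c,  y >= 0.

So the dual LP is:
  minimize  4y1 + 8y2 + 10y3 + 7y4
  subject to:
    y1 + 2y3 + 3y4 >= 6
    y2 + y3 + y4 >= 2
    y1, y2, y3, y4 >= 0

Solving the primal: x* = (0, 7).
  primal value c^T x* = 14.
Solving the dual: y* = (0, 0, 0, 2).
  dual value b^T y* = 14.
Strong duality: c^T x* = b^T y*. Confirmed.

14


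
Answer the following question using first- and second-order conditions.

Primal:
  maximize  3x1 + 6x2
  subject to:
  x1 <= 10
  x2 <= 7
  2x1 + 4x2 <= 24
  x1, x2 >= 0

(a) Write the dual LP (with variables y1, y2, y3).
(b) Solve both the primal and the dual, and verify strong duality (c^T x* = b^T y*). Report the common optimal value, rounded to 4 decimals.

The standard primal-dual pair for 'max c^T x s.t. A x <= b, x >= 0' is:
  Dual:  min b^T y  s.t.  A^T y >= c,  y >= 0.

So the dual LP is:
  minimize  10y1 + 7y2 + 24y3
  subject to:
    y1 + 2y3 >= 3
    y2 + 4y3 >= 6
    y1, y2, y3 >= 0

Solving the primal: x* = (0, 6).
  primal value c^T x* = 36.
Solving the dual: y* = (0, 0, 1.5).
  dual value b^T y* = 36.
Strong duality: c^T x* = b^T y*. Confirmed.

36


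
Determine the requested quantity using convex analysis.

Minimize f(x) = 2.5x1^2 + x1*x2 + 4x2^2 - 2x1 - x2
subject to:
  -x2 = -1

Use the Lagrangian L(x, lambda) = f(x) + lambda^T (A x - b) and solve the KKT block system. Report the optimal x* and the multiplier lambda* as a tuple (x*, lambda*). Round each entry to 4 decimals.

Form the Lagrangian:
  L(x, lambda) = (1/2) x^T Q x + c^T x + lambda^T (A x - b)
Stationarity (grad_x L = 0): Q x + c + A^T lambda = 0.
Primal feasibility: A x = b.

This gives the KKT block system:
  [ Q   A^T ] [ x     ]   [-c ]
  [ A    0  ] [ lambda ] = [ b ]

Solving the linear system:
  x*      = (0.2, 1)
  lambda* = (7.2)
  f(x*)   = 2.9

x* = (0.2, 1), lambda* = (7.2)


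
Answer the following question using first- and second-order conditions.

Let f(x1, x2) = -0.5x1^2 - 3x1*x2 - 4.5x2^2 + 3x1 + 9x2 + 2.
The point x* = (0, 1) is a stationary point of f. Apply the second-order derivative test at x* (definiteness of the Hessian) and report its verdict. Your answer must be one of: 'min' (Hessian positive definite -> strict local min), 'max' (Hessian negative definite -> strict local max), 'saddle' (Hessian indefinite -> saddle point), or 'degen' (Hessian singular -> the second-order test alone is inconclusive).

Compute the Hessian H = grad^2 f:
  H = [[-1, -3], [-3, -9]]
Verify stationarity: grad f(x*) = H x* + g = (0, 0).
Eigenvalues of H: -10, 0.
H has a zero eigenvalue (singular; negative semidefinite but not definite), so H is neither positive definite, negative definite, nor indefinite. The second-order test alone is inconclusive -> degen.
(Indeed, f is constant along the null direction of H through x*, so x* is not a strict local extremum.)

degen


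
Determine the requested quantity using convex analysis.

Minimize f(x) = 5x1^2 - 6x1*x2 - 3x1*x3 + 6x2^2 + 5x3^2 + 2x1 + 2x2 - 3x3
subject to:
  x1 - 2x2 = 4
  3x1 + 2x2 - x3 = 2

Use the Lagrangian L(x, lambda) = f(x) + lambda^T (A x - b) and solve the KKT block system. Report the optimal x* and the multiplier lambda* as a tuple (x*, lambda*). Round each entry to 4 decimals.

Form the Lagrangian:
  L(x, lambda) = (1/2) x^T Q x + c^T x + lambda^T (A x - b)
Stationarity (grad_x L = 0): Q x + c + A^T lambda = 0.
Primal feasibility: A x = b.

This gives the KKT block system:
  [ Q   A^T ] [ x     ]   [-c ]
  [ A    0  ] [ lambda ] = [ b ]

Solving the linear system:
  x*      = (1.6154, -1.1923, 0.4615)
  lambda* = (-14.2308, -3.2308)
  f(x*)   = 31.4231

x* = (1.6154, -1.1923, 0.4615), lambda* = (-14.2308, -3.2308)


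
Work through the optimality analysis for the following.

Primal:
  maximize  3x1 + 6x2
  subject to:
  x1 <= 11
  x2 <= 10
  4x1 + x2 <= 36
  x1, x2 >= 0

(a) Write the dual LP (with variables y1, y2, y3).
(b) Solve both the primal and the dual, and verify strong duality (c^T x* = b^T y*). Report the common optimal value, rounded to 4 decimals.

The standard primal-dual pair for 'max c^T x s.t. A x <= b, x >= 0' is:
  Dual:  min b^T y  s.t.  A^T y >= c,  y >= 0.

So the dual LP is:
  minimize  11y1 + 10y2 + 36y3
  subject to:
    y1 + 4y3 >= 3
    y2 + y3 >= 6
    y1, y2, y3 >= 0

Solving the primal: x* = (6.5, 10).
  primal value c^T x* = 79.5.
Solving the dual: y* = (0, 5.25, 0.75).
  dual value b^T y* = 79.5.
Strong duality: c^T x* = b^T y*. Confirmed.

79.5


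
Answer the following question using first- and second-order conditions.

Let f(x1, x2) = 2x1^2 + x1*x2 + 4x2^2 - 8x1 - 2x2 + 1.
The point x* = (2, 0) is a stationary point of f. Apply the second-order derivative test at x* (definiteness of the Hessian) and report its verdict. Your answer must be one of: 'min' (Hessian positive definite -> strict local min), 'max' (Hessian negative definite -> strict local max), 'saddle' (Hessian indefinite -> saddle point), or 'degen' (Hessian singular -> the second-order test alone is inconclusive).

Compute the Hessian H = grad^2 f:
  H = [[4, 1], [1, 8]]
Verify stationarity: grad f(x*) = H x* + g = (0, 0).
Eigenvalues of H: 3.7639, 8.2361.
Both eigenvalues > 0, so H is positive definite -> x* is a strict local min.

min


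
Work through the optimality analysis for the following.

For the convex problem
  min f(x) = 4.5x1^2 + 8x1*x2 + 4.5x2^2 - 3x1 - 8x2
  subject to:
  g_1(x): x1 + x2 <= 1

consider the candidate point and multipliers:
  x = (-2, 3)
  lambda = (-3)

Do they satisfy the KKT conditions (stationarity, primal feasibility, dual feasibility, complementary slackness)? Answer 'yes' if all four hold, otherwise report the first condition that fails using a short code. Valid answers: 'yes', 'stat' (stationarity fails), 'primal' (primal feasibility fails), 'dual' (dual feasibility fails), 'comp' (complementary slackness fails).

Gradient of f: grad f(x) = Q x + c = (3, 3)
Constraint values g_i(x) = a_i^T x - b_i:
  g_1((-2, 3)) = 0
Stationarity residual: grad f(x) + sum_i lambda_i a_i = (0, 0)
  -> stationarity OK
Primal feasibility (all g_i <= 0): OK
Dual feasibility (all lambda_i >= 0): FAILS
Complementary slackness (lambda_i * g_i(x) = 0 for all i): OK

Verdict: the first failing condition is dual_feasibility -> dual.

dual


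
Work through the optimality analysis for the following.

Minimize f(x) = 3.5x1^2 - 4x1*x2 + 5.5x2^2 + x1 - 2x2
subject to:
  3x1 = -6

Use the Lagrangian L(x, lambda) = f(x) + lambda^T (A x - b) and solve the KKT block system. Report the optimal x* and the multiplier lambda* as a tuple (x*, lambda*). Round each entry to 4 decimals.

Form the Lagrangian:
  L(x, lambda) = (1/2) x^T Q x + c^T x + lambda^T (A x - b)
Stationarity (grad_x L = 0): Q x + c + A^T lambda = 0.
Primal feasibility: A x = b.

This gives the KKT block system:
  [ Q   A^T ] [ x     ]   [-c ]
  [ A    0  ] [ lambda ] = [ b ]

Solving the linear system:
  x*      = (-2, -0.5455)
  lambda* = (3.6061)
  f(x*)   = 10.3636

x* = (-2, -0.5455), lambda* = (3.6061)


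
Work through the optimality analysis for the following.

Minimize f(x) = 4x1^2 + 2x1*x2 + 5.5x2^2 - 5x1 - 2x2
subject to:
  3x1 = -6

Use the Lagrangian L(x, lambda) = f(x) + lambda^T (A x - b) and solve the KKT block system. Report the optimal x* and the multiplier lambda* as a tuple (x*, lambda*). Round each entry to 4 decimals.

Form the Lagrangian:
  L(x, lambda) = (1/2) x^T Q x + c^T x + lambda^T (A x - b)
Stationarity (grad_x L = 0): Q x + c + A^T lambda = 0.
Primal feasibility: A x = b.

This gives the KKT block system:
  [ Q   A^T ] [ x     ]   [-c ]
  [ A    0  ] [ lambda ] = [ b ]

Solving the linear system:
  x*      = (-2, 0.5455)
  lambda* = (6.6364)
  f(x*)   = 24.3636

x* = (-2, 0.5455), lambda* = (6.6364)


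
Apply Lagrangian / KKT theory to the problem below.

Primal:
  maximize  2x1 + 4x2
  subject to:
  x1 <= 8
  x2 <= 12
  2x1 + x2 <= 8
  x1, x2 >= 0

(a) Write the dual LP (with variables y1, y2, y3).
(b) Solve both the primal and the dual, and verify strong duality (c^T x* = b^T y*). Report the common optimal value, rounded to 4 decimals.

The standard primal-dual pair for 'max c^T x s.t. A x <= b, x >= 0' is:
  Dual:  min b^T y  s.t.  A^T y >= c,  y >= 0.

So the dual LP is:
  minimize  8y1 + 12y2 + 8y3
  subject to:
    y1 + 2y3 >= 2
    y2 + y3 >= 4
    y1, y2, y3 >= 0

Solving the primal: x* = (0, 8).
  primal value c^T x* = 32.
Solving the dual: y* = (0, 0, 4).
  dual value b^T y* = 32.
Strong duality: c^T x* = b^T y*. Confirmed.

32


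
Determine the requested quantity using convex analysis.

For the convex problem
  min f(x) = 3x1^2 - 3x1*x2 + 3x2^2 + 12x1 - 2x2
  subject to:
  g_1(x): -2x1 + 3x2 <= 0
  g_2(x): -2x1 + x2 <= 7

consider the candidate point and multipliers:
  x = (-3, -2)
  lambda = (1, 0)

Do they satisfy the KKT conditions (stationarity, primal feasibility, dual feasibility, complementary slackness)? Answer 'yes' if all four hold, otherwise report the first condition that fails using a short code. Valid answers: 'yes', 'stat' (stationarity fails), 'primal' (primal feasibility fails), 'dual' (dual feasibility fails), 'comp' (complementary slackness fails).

Gradient of f: grad f(x) = Q x + c = (0, -5)
Constraint values g_i(x) = a_i^T x - b_i:
  g_1((-3, -2)) = 0
  g_2((-3, -2)) = -3
Stationarity residual: grad f(x) + sum_i lambda_i a_i = (-2, -2)
  -> stationarity FAILS
Primal feasibility (all g_i <= 0): OK
Dual feasibility (all lambda_i >= 0): OK
Complementary slackness (lambda_i * g_i(x) = 0 for all i): OK

Verdict: the first failing condition is stationarity -> stat.

stat


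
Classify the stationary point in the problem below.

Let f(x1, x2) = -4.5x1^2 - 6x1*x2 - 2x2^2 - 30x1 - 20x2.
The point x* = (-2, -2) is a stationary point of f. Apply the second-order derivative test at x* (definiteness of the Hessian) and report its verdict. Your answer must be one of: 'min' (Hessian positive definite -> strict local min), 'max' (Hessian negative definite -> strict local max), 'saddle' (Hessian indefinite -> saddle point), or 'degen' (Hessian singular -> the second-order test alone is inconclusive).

Compute the Hessian H = grad^2 f:
  H = [[-9, -6], [-6, -4]]
Verify stationarity: grad f(x*) = H x* + g = (0, 0).
Eigenvalues of H: -13, 0.
H has a zero eigenvalue (singular; negative semidefinite but not definite), so H is neither positive definite, negative definite, nor indefinite. The second-order test alone is inconclusive -> degen.
(Indeed, f is constant along the null direction of H through x*, so x* is not a strict local extremum.)

degen


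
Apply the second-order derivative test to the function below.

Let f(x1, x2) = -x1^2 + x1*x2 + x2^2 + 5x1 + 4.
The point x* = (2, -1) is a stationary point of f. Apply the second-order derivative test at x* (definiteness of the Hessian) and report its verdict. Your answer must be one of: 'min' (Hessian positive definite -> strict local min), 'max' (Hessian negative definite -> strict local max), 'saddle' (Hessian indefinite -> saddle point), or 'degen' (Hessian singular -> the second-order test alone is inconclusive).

Compute the Hessian H = grad^2 f:
  H = [[-2, 1], [1, 2]]
Verify stationarity: grad f(x*) = H x* + g = (0, 0).
Eigenvalues of H: -2.2361, 2.2361.
Eigenvalues have mixed signs, so H is indefinite -> x* is a saddle point.

saddle


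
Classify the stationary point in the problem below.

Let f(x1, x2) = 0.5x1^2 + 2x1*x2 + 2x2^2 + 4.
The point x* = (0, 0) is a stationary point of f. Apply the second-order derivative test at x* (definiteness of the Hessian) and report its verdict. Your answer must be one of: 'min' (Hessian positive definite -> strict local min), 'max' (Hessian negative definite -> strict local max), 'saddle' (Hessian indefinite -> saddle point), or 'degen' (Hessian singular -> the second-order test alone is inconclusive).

Compute the Hessian H = grad^2 f:
  H = [[1, 2], [2, 4]]
Verify stationarity: grad f(x*) = H x* + g = (0, 0).
Eigenvalues of H: 0, 5.
H has a zero eigenvalue (singular; positive semidefinite but not definite), so H is neither positive definite, negative definite, nor indefinite. The second-order test alone is inconclusive -> degen.
(Indeed, f is constant along the null direction of H through x*, so x* is not a strict local extremum.)

degen


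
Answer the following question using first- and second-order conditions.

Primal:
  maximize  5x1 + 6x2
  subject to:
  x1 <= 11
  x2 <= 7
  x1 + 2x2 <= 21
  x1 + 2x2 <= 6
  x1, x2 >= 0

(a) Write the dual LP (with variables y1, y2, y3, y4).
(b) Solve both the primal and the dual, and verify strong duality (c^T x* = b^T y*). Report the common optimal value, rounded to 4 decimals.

The standard primal-dual pair for 'max c^T x s.t. A x <= b, x >= 0' is:
  Dual:  min b^T y  s.t.  A^T y >= c,  y >= 0.

So the dual LP is:
  minimize  11y1 + 7y2 + 21y3 + 6y4
  subject to:
    y1 + y3 + y4 >= 5
    y2 + 2y3 + 2y4 >= 6
    y1, y2, y3, y4 >= 0

Solving the primal: x* = (6, 0).
  primal value c^T x* = 30.
Solving the dual: y* = (0, 0, 0, 5).
  dual value b^T y* = 30.
Strong duality: c^T x* = b^T y*. Confirmed.

30


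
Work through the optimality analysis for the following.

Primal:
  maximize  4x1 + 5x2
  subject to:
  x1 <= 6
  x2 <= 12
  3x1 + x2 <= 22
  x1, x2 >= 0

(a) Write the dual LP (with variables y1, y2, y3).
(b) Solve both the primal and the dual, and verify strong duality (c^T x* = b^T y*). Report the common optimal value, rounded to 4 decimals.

The standard primal-dual pair for 'max c^T x s.t. A x <= b, x >= 0' is:
  Dual:  min b^T y  s.t.  A^T y >= c,  y >= 0.

So the dual LP is:
  minimize  6y1 + 12y2 + 22y3
  subject to:
    y1 + 3y3 >= 4
    y2 + y3 >= 5
    y1, y2, y3 >= 0

Solving the primal: x* = (3.3333, 12).
  primal value c^T x* = 73.3333.
Solving the dual: y* = (0, 3.6667, 1.3333).
  dual value b^T y* = 73.3333.
Strong duality: c^T x* = b^T y*. Confirmed.

73.3333


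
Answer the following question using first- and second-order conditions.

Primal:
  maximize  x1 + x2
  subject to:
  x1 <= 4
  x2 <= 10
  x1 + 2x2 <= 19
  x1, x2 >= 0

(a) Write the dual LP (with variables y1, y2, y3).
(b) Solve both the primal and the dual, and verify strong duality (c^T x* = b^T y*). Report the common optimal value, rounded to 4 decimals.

The standard primal-dual pair for 'max c^T x s.t. A x <= b, x >= 0' is:
  Dual:  min b^T y  s.t.  A^T y >= c,  y >= 0.

So the dual LP is:
  minimize  4y1 + 10y2 + 19y3
  subject to:
    y1 + y3 >= 1
    y2 + 2y3 >= 1
    y1, y2, y3 >= 0

Solving the primal: x* = (4, 7.5).
  primal value c^T x* = 11.5.
Solving the dual: y* = (0.5, 0, 0.5).
  dual value b^T y* = 11.5.
Strong duality: c^T x* = b^T y*. Confirmed.

11.5


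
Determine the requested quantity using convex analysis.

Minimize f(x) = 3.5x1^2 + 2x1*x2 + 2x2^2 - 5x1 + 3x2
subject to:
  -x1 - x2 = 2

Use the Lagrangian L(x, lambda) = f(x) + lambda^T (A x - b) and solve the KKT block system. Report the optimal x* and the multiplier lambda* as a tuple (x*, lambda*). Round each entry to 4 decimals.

Form the Lagrangian:
  L(x, lambda) = (1/2) x^T Q x + c^T x + lambda^T (A x - b)
Stationarity (grad_x L = 0): Q x + c + A^T lambda = 0.
Primal feasibility: A x = b.

This gives the KKT block system:
  [ Q   A^T ] [ x     ]   [-c ]
  [ A    0  ] [ lambda ] = [ b ]

Solving the linear system:
  x*      = (0.5714, -2.5714)
  lambda* = (-6.1429)
  f(x*)   = 0.8571

x* = (0.5714, -2.5714), lambda* = (-6.1429)


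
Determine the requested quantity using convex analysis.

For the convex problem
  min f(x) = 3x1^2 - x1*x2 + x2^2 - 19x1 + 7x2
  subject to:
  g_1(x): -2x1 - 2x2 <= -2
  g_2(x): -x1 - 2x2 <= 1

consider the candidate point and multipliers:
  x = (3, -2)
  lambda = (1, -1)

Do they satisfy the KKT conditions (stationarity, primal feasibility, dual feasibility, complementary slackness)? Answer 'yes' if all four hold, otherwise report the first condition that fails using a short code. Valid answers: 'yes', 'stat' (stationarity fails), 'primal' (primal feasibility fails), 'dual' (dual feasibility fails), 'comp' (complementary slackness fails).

Gradient of f: grad f(x) = Q x + c = (1, 0)
Constraint values g_i(x) = a_i^T x - b_i:
  g_1((3, -2)) = 0
  g_2((3, -2)) = 0
Stationarity residual: grad f(x) + sum_i lambda_i a_i = (0, 0)
  -> stationarity OK
Primal feasibility (all g_i <= 0): OK
Dual feasibility (all lambda_i >= 0): FAILS
Complementary slackness (lambda_i * g_i(x) = 0 for all i): OK

Verdict: the first failing condition is dual_feasibility -> dual.

dual


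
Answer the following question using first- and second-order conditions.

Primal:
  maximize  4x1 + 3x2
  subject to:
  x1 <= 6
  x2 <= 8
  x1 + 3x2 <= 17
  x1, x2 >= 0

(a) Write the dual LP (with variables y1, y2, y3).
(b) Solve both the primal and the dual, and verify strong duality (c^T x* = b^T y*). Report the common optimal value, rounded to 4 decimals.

The standard primal-dual pair for 'max c^T x s.t. A x <= b, x >= 0' is:
  Dual:  min b^T y  s.t.  A^T y >= c,  y >= 0.

So the dual LP is:
  minimize  6y1 + 8y2 + 17y3
  subject to:
    y1 + y3 >= 4
    y2 + 3y3 >= 3
    y1, y2, y3 >= 0

Solving the primal: x* = (6, 3.6667).
  primal value c^T x* = 35.
Solving the dual: y* = (3, 0, 1).
  dual value b^T y* = 35.
Strong duality: c^T x* = b^T y*. Confirmed.

35


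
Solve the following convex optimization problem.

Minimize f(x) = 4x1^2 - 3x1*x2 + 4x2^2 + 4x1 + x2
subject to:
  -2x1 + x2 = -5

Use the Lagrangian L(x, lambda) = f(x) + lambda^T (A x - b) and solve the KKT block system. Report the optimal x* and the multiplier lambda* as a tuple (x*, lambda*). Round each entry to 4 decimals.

Form the Lagrangian:
  L(x, lambda) = (1/2) x^T Q x + c^T x + lambda^T (A x - b)
Stationarity (grad_x L = 0): Q x + c + A^T lambda = 0.
Primal feasibility: A x = b.

This gives the KKT block system:
  [ Q   A^T ] [ x     ]   [-c ]
  [ A    0  ] [ lambda ] = [ b ]

Solving the linear system:
  x*      = (2.1071, -0.7857)
  lambda* = (11.6071)
  f(x*)   = 32.8393

x* = (2.1071, -0.7857), lambda* = (11.6071)


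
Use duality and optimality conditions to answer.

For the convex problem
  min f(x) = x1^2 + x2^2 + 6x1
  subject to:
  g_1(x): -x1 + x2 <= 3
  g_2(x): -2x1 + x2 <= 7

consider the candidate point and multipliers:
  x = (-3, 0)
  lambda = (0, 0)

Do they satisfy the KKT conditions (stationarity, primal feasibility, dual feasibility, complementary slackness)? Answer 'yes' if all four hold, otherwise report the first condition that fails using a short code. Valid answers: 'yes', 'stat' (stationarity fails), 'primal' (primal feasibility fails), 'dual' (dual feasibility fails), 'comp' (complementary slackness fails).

Gradient of f: grad f(x) = Q x + c = (0, 0)
Constraint values g_i(x) = a_i^T x - b_i:
  g_1((-3, 0)) = 0
  g_2((-3, 0)) = -1
Stationarity residual: grad f(x) + sum_i lambda_i a_i = (0, 0)
  -> stationarity OK
Primal feasibility (all g_i <= 0): OK
Dual feasibility (all lambda_i >= 0): OK
Complementary slackness (lambda_i * g_i(x) = 0 for all i): OK

Verdict: yes, KKT holds.

yes


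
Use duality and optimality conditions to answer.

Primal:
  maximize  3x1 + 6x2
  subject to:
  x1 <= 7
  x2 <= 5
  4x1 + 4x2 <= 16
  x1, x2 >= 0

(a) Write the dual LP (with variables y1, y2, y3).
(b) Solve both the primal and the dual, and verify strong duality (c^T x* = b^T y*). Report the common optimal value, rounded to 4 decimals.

The standard primal-dual pair for 'max c^T x s.t. A x <= b, x >= 0' is:
  Dual:  min b^T y  s.t.  A^T y >= c,  y >= 0.

So the dual LP is:
  minimize  7y1 + 5y2 + 16y3
  subject to:
    y1 + 4y3 >= 3
    y2 + 4y3 >= 6
    y1, y2, y3 >= 0

Solving the primal: x* = (0, 4).
  primal value c^T x* = 24.
Solving the dual: y* = (0, 0, 1.5).
  dual value b^T y* = 24.
Strong duality: c^T x* = b^T y*. Confirmed.

24
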